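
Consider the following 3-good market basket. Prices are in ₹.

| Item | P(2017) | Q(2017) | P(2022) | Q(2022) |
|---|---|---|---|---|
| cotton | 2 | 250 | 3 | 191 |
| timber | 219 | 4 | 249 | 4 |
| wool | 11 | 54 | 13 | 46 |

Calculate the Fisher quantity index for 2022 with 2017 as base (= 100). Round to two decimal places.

89.03

Laspeyres component (base-period weights):
ΣP(2017)Q(2022) = 2×191 + 219×4 + 11×46 = 382 + 876 + 506 = 1764
ΣP(2017)Q(2017) = 2×250 + 219×4 + 11×54 = 500 + 876 + 594 = 1970
L = 1764 / 1970 × 100 = 89.5431
Paasche component (current-period weights):
ΣP(2022)Q(2022) = 3×191 + 249×4 + 13×46 = 573 + 996 + 598 = 2167
ΣP(2022)Q(2017) = 3×250 + 249×4 + 13×54 = 750 + 996 + 702 = 2448
P = 2167 / 2448 × 100 = 88.5212
Fisher = √(L × P) = √(89.5431 × 88.5212) = 89.0307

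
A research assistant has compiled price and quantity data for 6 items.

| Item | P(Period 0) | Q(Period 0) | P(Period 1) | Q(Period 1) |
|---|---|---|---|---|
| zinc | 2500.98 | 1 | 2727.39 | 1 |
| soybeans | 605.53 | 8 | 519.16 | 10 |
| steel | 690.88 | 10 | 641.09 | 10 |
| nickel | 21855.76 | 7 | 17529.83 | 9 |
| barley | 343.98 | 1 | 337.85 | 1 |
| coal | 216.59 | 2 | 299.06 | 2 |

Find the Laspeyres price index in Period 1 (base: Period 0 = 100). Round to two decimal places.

81.50

Laspeyres price index uses base-period quantities as weights.
ΣP(Period 1)·Q(Period 0) = 2727.39×1 + 519.16×8 + 641.09×10 + 17529.83×7 + 337.85×1 + 299.06×2 = 2727.39 + 4153.28 + 6410.9 + 122708.81 + 337.85 + 598.12 = 136936.35
ΣP(Period 0)·Q(Period 0) = 2500.98×1 + 605.53×8 + 690.88×10 + 21855.76×7 + 343.98×1 + 216.59×2 = 2500.98 + 4844.24 + 6908.8 + 152990.32 + 343.98 + 433.18 = 168021.5
Index = 136936.35 / 168021.5 × 100 = 81.4993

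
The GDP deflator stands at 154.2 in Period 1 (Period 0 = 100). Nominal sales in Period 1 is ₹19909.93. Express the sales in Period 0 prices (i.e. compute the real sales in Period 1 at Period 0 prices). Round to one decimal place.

12911.8

Real = Nominal ÷ (Index/100) = 19909.93 ÷ (154.2/100)
     = 19909.93 ÷ 1.542 = 12911.7575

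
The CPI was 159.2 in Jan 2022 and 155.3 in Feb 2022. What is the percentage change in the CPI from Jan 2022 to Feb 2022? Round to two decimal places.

Change = (155.3 − 159.2) / 159.2 × 100
       = -3.9 / 159.2 × 100 = -2.4497%

-2.45%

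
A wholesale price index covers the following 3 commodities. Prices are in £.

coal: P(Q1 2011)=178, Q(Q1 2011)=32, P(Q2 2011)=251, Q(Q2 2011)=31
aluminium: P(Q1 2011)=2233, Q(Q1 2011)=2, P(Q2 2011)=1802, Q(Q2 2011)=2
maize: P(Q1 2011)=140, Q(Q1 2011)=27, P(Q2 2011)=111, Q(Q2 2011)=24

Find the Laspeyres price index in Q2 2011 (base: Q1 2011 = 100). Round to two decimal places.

104.96

Laspeyres price index uses base-period quantities as weights.
ΣP(Q2 2011)·Q(Q1 2011) = 251×32 + 1802×2 + 111×27 = 8032 + 3604 + 2997 = 14633
ΣP(Q1 2011)·Q(Q1 2011) = 178×32 + 2233×2 + 140×27 = 5696 + 4466 + 3780 = 13942
Index = 14633 / 13942 × 100 = 104.9562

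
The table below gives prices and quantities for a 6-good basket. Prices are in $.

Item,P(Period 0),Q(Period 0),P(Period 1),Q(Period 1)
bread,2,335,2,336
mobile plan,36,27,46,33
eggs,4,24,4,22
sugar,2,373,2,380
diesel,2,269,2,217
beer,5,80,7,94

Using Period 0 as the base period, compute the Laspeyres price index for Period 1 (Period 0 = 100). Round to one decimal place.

Laspeyres price index uses base-period quantities as weights.
ΣP(Period 1)·Q(Period 0) = 2×335 + 46×27 + 4×24 + 2×373 + 2×269 + 7×80 = 670 + 1242 + 96 + 746 + 538 + 560 = 3852
ΣP(Period 0)·Q(Period 0) = 2×335 + 36×27 + 4×24 + 2×373 + 2×269 + 5×80 = 670 + 972 + 96 + 746 + 538 + 400 = 3422
Index = 3852 / 3422 × 100 = 112.5658

112.6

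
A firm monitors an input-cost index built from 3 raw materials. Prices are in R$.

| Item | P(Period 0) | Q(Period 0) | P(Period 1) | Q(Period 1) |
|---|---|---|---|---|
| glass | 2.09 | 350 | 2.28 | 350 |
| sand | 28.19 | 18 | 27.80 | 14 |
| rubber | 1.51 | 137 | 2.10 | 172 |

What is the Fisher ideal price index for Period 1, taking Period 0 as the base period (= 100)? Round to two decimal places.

110.71

Laspeyres component (base-period weights):
ΣP(Period 1)Q(Period 0) = 2.28×350 + 27.80×18 + 2.10×137 = 798 + 500.4 + 287.7 = 1586.1
ΣP(Period 0)Q(Period 0) = 2.09×350 + 28.19×18 + 1.51×137 = 731.5 + 507.42 + 206.87 = 1445.79
L = 1586.1 / 1445.79 × 100 = 109.7047
Paasche component (current-period weights):
ΣP(Period 1)Q(Period 1) = 2.28×350 + 27.80×14 + 2.10×172 = 798 + 389.2 + 361.2 = 1548.4
ΣP(Period 0)Q(Period 1) = 2.09×350 + 28.19×14 + 1.51×172 = 731.5 + 394.66 + 259.72 = 1385.88
P = 1548.4 / 1385.88 × 100 = 111.7268
Fisher = √(L × P) = √(109.7047 × 111.7268) = 110.7112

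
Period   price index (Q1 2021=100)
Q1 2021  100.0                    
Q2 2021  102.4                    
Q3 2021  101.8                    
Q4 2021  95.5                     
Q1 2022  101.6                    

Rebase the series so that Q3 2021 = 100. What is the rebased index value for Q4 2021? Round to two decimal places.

Rebased(Q4 2021) = 95.5 / 101.8 × 100 = 93.8114

93.81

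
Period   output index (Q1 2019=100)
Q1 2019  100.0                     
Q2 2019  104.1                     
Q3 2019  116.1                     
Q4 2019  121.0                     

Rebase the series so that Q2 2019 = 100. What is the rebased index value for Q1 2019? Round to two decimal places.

96.06

Rebased(Q1 2019) = 100.0 / 104.1 × 100 = 96.0615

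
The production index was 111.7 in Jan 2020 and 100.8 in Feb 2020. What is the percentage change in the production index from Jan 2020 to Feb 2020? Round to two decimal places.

-9.76%

Change = (100.8 − 111.7) / 111.7 × 100
       = -10.9 / 111.7 × 100 = -9.7583%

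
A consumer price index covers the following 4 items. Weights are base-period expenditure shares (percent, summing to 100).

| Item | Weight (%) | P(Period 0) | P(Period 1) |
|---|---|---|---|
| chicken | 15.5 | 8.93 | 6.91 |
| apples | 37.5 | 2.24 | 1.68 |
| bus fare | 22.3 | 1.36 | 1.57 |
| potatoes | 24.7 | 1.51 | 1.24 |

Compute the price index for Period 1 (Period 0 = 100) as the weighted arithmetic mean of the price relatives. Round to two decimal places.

chicken: 15.5 × (6.91/8.93) = 15.5 × 0.773796 = 11.9938
apples: 37.5 × (1.68/2.24) = 37.5 × 0.750000 = 28.1250
bus fare: 22.3 × (1.57/1.36) = 22.3 × 1.154412 = 25.7434
potatoes: 24.7 × (1.24/1.51) = 24.7 × 0.821192 = 20.2834
Index = Σ wᵢ·(p₁ᵢ/p₀ᵢ) = 11.9938 + 28.1250 + 25.7434 + 20.2834 = 86.1457

86.15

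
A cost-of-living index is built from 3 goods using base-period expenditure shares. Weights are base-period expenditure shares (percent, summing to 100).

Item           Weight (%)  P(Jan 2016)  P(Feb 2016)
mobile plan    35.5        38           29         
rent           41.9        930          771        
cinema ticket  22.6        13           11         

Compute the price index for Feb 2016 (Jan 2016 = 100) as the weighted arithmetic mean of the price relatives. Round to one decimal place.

mobile plan: 35.5 × (29/38) = 35.5 × 0.763158 = 27.0921
rent: 41.9 × (771/930) = 41.9 × 0.829032 = 34.7365
cinema ticket: 22.6 × (11/13) = 22.6 × 0.846154 = 19.1231
Index = Σ wᵢ·(p₁ᵢ/p₀ᵢ) = 27.0921 + 34.7365 + 19.1231 = 80.9516

81.0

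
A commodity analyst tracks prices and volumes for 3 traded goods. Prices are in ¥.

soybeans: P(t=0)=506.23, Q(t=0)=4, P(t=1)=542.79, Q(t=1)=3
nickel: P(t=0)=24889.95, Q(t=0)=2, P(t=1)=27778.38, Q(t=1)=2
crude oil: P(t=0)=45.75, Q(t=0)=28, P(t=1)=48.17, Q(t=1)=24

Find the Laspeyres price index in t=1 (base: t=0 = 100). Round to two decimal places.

Laspeyres price index uses base-period quantities as weights.
ΣP(t=1)·Q(t=0) = 542.79×4 + 27778.38×2 + 48.17×28 = 2171.16 + 55556.76 + 1348.76 = 59076.68
ΣP(t=0)·Q(t=0) = 506.23×4 + 24889.95×2 + 45.75×28 = 2024.92 + 49779.9 + 1281 = 53085.82
Index = 59076.68 / 53085.82 × 100 = 111.2852

111.29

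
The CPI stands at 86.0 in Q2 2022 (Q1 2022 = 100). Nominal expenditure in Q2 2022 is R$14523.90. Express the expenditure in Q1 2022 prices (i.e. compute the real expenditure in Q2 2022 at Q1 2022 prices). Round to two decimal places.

16888.26

Real = Nominal ÷ (Index/100) = 14523.90 ÷ (86.0/100)
     = 14523.90 ÷ 0.860 = 16888.2558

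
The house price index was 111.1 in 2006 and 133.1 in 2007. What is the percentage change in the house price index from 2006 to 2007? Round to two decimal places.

Change = (133.1 − 111.1) / 111.1 × 100
       = 22.0 / 111.1 × 100 = 19.8020%

19.80%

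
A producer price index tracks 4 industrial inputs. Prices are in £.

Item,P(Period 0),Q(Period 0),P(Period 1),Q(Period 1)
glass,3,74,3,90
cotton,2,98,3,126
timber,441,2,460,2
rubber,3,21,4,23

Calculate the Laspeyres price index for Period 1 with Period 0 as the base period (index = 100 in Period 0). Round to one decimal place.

111.5

Laspeyres price index uses base-period quantities as weights.
ΣP(Period 1)·Q(Period 0) = 3×74 + 3×98 + 460×2 + 4×21 = 222 + 294 + 920 + 84 = 1520
ΣP(Period 0)·Q(Period 0) = 3×74 + 2×98 + 441×2 + 3×21 = 222 + 196 + 882 + 63 = 1363
Index = 1520 / 1363 × 100 = 111.5187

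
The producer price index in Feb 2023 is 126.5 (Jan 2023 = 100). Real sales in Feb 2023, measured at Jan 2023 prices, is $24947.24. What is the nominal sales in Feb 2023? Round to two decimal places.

Nominal = Real × (Index/100) = 24947.24 × (126.5/100)
        = 24947.24 × 1.265 = 31558.2586

31558.26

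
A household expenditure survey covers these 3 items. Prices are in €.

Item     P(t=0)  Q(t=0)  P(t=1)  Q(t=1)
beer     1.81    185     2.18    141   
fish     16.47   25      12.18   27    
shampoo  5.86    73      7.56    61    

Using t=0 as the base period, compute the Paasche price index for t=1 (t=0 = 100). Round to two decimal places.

103.79

Paasche price index uses current-period quantities as weights.
ΣP(t=1)·Q(t=1) = 2.18×141 + 12.18×27 + 7.56×61 = 307.38 + 328.86 + 461.16 = 1097.4
ΣP(t=0)·Q(t=1) = 1.81×141 + 16.47×27 + 5.86×61 = 255.21 + 444.69 + 357.46 = 1057.36
Index = 1097.4 / 1057.36 × 100 = 103.7868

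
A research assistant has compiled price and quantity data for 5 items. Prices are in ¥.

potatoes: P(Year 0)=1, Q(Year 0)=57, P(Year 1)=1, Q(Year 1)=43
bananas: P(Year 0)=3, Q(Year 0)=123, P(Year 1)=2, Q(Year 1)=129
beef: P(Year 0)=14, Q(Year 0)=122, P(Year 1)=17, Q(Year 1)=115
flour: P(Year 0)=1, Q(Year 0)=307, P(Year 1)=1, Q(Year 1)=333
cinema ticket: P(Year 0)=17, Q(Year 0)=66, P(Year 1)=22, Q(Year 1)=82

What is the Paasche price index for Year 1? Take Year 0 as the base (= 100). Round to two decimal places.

Paasche price index uses current-period quantities as weights.
ΣP(Year 1)·Q(Year 1) = 1×43 + 2×129 + 17×115 + 1×333 + 22×82 = 43 + 258 + 1955 + 333 + 1804 = 4393
ΣP(Year 0)·Q(Year 1) = 1×43 + 3×129 + 14×115 + 1×333 + 17×82 = 43 + 387 + 1610 + 333 + 1394 = 3767
Index = 4393 / 3767 × 100 = 116.6180

116.62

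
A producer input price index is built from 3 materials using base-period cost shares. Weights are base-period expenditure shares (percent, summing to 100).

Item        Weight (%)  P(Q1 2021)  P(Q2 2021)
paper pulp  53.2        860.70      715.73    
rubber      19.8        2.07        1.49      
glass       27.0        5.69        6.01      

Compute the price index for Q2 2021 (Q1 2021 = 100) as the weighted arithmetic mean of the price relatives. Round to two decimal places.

paper pulp: 53.2 × (715.73/860.70) = 53.2 × 0.831567 = 44.2394
rubber: 19.8 × (1.49/2.07) = 19.8 × 0.719807 = 14.2522
glass: 27.0 × (6.01/5.69) = 27.0 × 1.056239 = 28.5185
Index = Σ wᵢ·(p₁ᵢ/p₀ᵢ) = 44.2394 + 14.2522 + 28.5185 = 87.0100

87.01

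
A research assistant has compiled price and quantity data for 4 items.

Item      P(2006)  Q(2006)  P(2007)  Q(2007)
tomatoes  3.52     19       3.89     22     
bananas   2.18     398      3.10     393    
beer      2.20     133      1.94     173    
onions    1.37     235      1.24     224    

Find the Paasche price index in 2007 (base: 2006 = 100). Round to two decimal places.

Paasche price index uses current-period quantities as weights.
ΣP(2007)·Q(2007) = 3.89×22 + 3.10×393 + 1.94×173 + 1.24×224 = 85.58 + 1218.3 + 335.62 + 277.76 = 1917.26
ΣP(2006)·Q(2007) = 3.52×22 + 2.18×393 + 2.20×173 + 1.37×224 = 77.44 + 856.74 + 380.6 + 306.88 = 1621.66
Index = 1917.26 / 1621.66 × 100 = 118.2282

118.23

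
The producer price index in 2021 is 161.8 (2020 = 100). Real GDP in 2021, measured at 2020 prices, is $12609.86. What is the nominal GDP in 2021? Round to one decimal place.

Nominal = Real × (Index/100) = 12609.86 × (161.8/100)
        = 12609.86 × 1.618 = 20402.7535

20402.8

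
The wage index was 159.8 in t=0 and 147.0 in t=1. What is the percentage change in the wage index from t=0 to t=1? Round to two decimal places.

Change = (147.0 − 159.8) / 159.8 × 100
       = -12.8 / 159.8 × 100 = -8.0100%

-8.01%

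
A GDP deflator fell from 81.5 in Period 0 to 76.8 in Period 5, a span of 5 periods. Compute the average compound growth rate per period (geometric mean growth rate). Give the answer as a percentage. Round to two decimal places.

-1.18%

Growth factor = (76.8/81.5)^(1/5) = (0.942331)^(1/5) = 0.988191
Growth rate = 0.988191 − 1 = -0.011809 = -1.1809%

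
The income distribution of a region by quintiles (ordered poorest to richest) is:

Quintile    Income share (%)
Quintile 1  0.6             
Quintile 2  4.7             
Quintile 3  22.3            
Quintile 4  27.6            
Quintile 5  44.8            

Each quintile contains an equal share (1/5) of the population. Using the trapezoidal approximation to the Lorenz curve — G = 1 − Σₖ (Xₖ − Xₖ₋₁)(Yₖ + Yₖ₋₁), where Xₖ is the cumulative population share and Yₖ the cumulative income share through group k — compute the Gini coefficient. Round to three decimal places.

0.445

Cumulative income shares Yₖ: 0.0060, 0.0530, 0.2760, 0.5520, 1.0000
Σ (Xₖ−Xₖ₋₁)(Yₖ+Yₖ₋₁) = (1/5)(0.0060+0.0000) + (1/5)(0.0530+0.0060) + (1/5)(0.2760+0.0530) + (1/5)(0.5520+0.2760) + (1/5)(1.0000+0.5520)
  = 0.0012 + 0.0118 + 0.0658 + 0.1656 + 0.3104 = 0.5548
G = 1 − 0.5548 = 0.4452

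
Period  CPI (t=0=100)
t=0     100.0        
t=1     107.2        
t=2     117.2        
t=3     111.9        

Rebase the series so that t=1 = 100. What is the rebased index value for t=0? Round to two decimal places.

Rebased(t=0) = 100.0 / 107.2 × 100 = 93.2836

93.28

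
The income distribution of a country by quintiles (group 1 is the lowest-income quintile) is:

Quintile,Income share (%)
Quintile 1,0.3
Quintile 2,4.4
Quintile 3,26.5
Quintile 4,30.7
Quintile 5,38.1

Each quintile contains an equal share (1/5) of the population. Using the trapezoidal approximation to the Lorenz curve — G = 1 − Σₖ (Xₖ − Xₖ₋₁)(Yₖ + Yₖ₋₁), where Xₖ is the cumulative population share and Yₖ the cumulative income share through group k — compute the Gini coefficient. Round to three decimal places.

Cumulative income shares Yₖ: 0.0030, 0.0470, 0.3120, 0.6190, 1.0000
Σ (Xₖ−Xₖ₋₁)(Yₖ+Yₖ₋₁) = (1/5)(0.0030+0.0000) + (1/5)(0.0470+0.0030) + (1/5)(0.3120+0.0470) + (1/5)(0.6190+0.3120) + (1/5)(1.0000+0.6190)
  = 0.0006 + 0.0100 + 0.0718 + 0.1862 + 0.3238 = 0.5924
G = 1 − 0.5924 = 0.4076

0.408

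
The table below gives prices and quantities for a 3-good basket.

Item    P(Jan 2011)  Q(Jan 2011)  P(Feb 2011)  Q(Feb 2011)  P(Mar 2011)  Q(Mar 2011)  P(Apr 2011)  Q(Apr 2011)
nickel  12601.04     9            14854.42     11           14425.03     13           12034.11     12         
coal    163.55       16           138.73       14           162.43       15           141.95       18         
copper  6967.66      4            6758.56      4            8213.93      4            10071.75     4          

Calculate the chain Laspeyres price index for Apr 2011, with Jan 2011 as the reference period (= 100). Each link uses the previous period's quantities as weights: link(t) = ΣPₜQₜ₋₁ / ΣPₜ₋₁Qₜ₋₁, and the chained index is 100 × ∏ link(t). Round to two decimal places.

Link Jan 2011→Feb 2011:
ΣP(Feb 2011)Q(Jan 2011) = 14854.42×9 + 138.73×16 + 6758.56×4 = 133689.78 + 2219.68 + 27034.24 = 162943.7
ΣP(Jan 2011)Q(Jan 2011) = 12601.04×9 + 163.55×16 + 6967.66×4 = 113409.36 + 2616.8 + 27870.64 = 143896.8
link = 162943.7/143896.8 = 1.132365
Link Feb 2011→Mar 2011:
ΣP(Mar 2011)Q(Feb 2011) = 14425.03×11 + 162.43×14 + 8213.93×4 = 158675.33 + 2274.02 + 32855.72 = 193805.07
ΣP(Feb 2011)Q(Feb 2011) = 14854.42×11 + 138.73×14 + 6758.56×4 = 163398.62 + 1942.22 + 27034.24 = 192375.08
link = 193805.07/192375.08 = 1.007433
Link Mar 2011→Apr 2011:
ΣP(Apr 2011)Q(Mar 2011) = 12034.11×13 + 141.95×15 + 10071.75×4 = 156443.43 + 2129.25 + 40287 = 198859.68
ΣP(Mar 2011)Q(Mar 2011) = 14425.03×13 + 162.43×15 + 8213.93×4 = 187525.39 + 2436.45 + 32855.72 = 222817.56
link = 198859.68/222817.56 = 0.892478
Chained index = 100 × 1.132365 × 1.007433 × 0.892478 = 101.8123

101.81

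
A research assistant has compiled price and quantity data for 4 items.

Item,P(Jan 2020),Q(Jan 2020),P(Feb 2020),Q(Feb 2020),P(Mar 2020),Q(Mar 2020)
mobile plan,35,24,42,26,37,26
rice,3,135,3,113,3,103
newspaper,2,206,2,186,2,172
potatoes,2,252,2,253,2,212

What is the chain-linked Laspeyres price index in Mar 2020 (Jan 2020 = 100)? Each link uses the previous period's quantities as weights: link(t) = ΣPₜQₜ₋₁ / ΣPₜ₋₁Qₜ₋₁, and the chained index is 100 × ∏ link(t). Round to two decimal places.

Link Jan 2020→Feb 2020:
ΣP(Feb 2020)Q(Jan 2020) = 42×24 + 3×135 + 2×206 + 2×252 = 1008 + 405 + 412 + 504 = 2329
ΣP(Jan 2020)Q(Jan 2020) = 35×24 + 3×135 + 2×206 + 2×252 = 840 + 405 + 412 + 504 = 2161
link = 2329/2161 = 1.077742
Link Feb 2020→Mar 2020:
ΣP(Mar 2020)Q(Feb 2020) = 37×26 + 3×113 + 2×186 + 2×253 = 962 + 339 + 372 + 506 = 2179
ΣP(Feb 2020)Q(Feb 2020) = 42×26 + 3×113 + 2×186 + 2×253 = 1092 + 339 + 372 + 506 = 2309
link = 2179/2309 = 0.943699
Chained index = 100 × 1.077742 × 0.943699 = 101.7063

101.71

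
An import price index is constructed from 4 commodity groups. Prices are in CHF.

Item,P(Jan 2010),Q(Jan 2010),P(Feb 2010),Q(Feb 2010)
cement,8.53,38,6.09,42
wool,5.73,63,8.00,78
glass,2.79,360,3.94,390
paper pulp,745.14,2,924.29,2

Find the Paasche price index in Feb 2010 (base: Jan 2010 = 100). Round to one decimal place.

Paasche price index uses current-period quantities as weights.
ΣP(Feb 2010)·Q(Feb 2010) = 6.09×42 + 8.00×78 + 3.94×390 + 924.29×2 = 255.78 + 624 + 1536.6 + 1848.58 = 4264.96
ΣP(Jan 2010)·Q(Feb 2010) = 8.53×42 + 5.73×78 + 2.79×390 + 745.14×2 = 358.26 + 446.94 + 1088.1 + 1490.28 = 3383.58
Index = 4264.96 / 3383.58 × 100 = 126.0487

126.0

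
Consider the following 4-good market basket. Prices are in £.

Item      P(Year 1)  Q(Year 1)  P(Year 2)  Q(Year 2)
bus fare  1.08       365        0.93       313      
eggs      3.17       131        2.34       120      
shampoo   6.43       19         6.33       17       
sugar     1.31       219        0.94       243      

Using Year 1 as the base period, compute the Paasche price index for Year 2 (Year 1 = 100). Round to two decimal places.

Paasche price index uses current-period quantities as weights.
ΣP(Year 2)·Q(Year 2) = 0.93×313 + 2.34×120 + 6.33×17 + 0.94×243 = 291.09 + 280.8 + 107.61 + 228.42 = 907.92
ΣP(Year 1)·Q(Year 2) = 1.08×313 + 3.17×120 + 6.43×17 + 1.31×243 = 338.04 + 380.4 + 109.31 + 318.33 = 1146.08
Index = 907.92 / 1146.08 × 100 = 79.2196

79.22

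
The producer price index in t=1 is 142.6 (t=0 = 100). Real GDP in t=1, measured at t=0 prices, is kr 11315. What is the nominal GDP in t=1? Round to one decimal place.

Nominal = Real × (Index/100) = 11315 × (142.6/100)
        = 11315 × 1.426 = 16135.1900

16135.2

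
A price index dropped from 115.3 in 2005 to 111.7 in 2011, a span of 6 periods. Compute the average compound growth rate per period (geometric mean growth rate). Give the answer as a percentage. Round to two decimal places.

Growth factor = (111.7/115.3)^(1/6) = (0.968777)^(1/6) = 0.994727
Growth rate = 0.994727 − 1 = -0.005273 = -0.5273%

-0.53%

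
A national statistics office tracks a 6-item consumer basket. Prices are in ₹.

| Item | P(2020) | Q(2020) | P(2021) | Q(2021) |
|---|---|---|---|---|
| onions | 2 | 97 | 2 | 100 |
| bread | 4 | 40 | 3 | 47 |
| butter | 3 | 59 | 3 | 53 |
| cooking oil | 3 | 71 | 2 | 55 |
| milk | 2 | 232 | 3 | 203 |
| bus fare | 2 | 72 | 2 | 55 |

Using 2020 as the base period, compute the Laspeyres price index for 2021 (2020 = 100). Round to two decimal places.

Laspeyres price index uses base-period quantities as weights.
ΣP(2021)·Q(2020) = 2×97 + 3×40 + 3×59 + 2×71 + 3×232 + 2×72 = 194 + 120 + 177 + 142 + 696 + 144 = 1473
ΣP(2020)·Q(2020) = 2×97 + 4×40 + 3×59 + 3×71 + 2×232 + 2×72 = 194 + 160 + 177 + 213 + 464 + 144 = 1352
Index = 1473 / 1352 × 100 = 108.9497

108.95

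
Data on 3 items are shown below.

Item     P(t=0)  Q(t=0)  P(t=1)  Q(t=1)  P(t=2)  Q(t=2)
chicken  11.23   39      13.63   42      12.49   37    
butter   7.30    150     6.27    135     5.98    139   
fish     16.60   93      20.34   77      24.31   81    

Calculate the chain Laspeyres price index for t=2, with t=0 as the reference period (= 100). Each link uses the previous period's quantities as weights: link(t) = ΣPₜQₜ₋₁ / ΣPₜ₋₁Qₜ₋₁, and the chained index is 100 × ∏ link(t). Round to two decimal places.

117.33

Link t=0→t=1:
ΣP(t=1)Q(t=0) = 13.63×39 + 6.27×150 + 20.34×93 = 531.57 + 940.5 + 1891.62 = 3363.69
ΣP(t=0)Q(t=0) = 11.23×39 + 7.30×150 + 16.60×93 = 437.97 + 1095 + 1543.8 = 3076.77
link = 3363.69/3076.77 = 1.093254
Link t=1→t=2:
ΣP(t=2)Q(t=1) = 12.49×42 + 5.98×135 + 24.31×77 = 524.58 + 807.3 + 1871.87 = 3203.75
ΣP(t=1)Q(t=1) = 13.63×42 + 6.27×135 + 20.34×77 = 572.46 + 846.45 + 1566.18 = 2985.09
link = 3203.75/2985.09 = 1.073251
Chained index = 100 × 1.093254 × 1.073251 = 117.3335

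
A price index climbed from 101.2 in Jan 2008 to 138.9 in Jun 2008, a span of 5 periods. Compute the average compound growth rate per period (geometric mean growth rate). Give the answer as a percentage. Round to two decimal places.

Growth factor = (138.9/101.2)^(1/5) = (1.372530)^(1/5) = 1.065380
Growth rate = 1.065380 − 1 = 0.065380 = 6.5380%

6.54%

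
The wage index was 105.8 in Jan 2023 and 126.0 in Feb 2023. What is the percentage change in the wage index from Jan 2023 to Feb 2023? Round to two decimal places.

Change = (126.0 − 105.8) / 105.8 × 100
       = 20.2 / 105.8 × 100 = 19.0926%

19.09%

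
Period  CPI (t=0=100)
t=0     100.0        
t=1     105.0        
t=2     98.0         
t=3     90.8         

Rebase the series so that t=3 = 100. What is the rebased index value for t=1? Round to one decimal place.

115.6

Rebased(t=1) = 105.0 / 90.8 × 100 = 115.6388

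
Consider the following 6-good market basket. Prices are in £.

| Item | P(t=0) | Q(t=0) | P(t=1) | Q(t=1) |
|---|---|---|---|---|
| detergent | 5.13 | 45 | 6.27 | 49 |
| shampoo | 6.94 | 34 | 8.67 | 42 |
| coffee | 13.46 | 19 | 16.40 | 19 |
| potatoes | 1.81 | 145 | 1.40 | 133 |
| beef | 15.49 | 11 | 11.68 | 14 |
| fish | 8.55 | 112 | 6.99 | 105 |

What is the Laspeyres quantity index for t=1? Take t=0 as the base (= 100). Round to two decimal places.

Laspeyres quantity index uses base-period prices as weights.
ΣP(t=0)·Q(t=1) = 5.13×49 + 6.94×42 + 13.46×19 + 1.81×133 + 15.49×14 + 8.55×105 = 251.37 + 291.48 + 255.74 + 240.73 + 216.86 + 897.75 = 2153.93
ΣP(t=0)·Q(t=0) = 5.13×45 + 6.94×34 + 13.46×19 + 1.81×145 + 15.49×11 + 8.55×112 = 230.85 + 235.96 + 255.74 + 262.45 + 170.39 + 957.6 = 2112.99
Index = 2153.93 / 2112.99 × 100 = 101.9375

101.94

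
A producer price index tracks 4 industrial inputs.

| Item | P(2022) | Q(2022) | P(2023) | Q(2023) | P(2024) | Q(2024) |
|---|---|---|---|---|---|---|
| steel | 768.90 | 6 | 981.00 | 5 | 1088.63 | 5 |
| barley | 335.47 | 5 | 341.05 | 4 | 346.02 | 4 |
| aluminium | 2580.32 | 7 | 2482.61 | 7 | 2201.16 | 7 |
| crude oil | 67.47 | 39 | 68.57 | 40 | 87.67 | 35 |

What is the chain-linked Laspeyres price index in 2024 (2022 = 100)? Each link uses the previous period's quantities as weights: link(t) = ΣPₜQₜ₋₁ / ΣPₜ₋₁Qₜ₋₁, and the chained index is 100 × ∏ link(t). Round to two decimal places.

99.93

Link 2022→2023:
ΣP(2023)Q(2022) = 981.00×6 + 341.05×5 + 2482.61×7 + 68.57×39 = 5886 + 1705.25 + 17378.27 + 2674.23 = 27643.75
ΣP(2022)Q(2022) = 768.90×6 + 335.47×5 + 2580.32×7 + 67.47×39 = 4613.4 + 1677.35 + 18062.24 + 2631.33 = 26984.32
link = 27643.75/26984.32 = 1.024438
Link 2023→2024:
ΣP(2024)Q(2023) = 1088.63×5 + 346.02×4 + 2201.16×7 + 87.67×40 = 5443.15 + 1384.08 + 15408.12 + 3506.8 = 25742.15
ΣP(2023)Q(2023) = 981.00×5 + 341.05×4 + 2482.61×7 + 68.57×40 = 4905 + 1364.2 + 17378.27 + 2742.8 = 26390.27
link = 25742.15/26390.27 = 0.975441
Chained index = 100 × 1.024438 × 0.975441 = 99.9278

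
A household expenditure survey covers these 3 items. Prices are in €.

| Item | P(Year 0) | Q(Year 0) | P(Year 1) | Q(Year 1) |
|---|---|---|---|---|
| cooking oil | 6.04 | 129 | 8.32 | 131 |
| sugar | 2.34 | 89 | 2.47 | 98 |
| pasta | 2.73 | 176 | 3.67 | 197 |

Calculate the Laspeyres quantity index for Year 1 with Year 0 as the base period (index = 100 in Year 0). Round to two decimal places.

Laspeyres quantity index uses base-period prices as weights.
ΣP(Year 0)·Q(Year 1) = 6.04×131 + 2.34×98 + 2.73×197 = 791.24 + 229.32 + 537.81 = 1558.37
ΣP(Year 0)·Q(Year 0) = 6.04×129 + 2.34×89 + 2.73×176 = 779.16 + 208.26 + 480.48 = 1467.9
Index = 1558.37 / 1467.9 × 100 = 106.1632

106.16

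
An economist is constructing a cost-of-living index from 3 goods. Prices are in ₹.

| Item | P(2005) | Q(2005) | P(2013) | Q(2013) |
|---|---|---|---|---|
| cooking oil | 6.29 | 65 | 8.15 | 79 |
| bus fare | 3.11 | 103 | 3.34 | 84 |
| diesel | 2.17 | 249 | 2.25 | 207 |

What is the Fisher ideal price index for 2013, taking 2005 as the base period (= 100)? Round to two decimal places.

114.05

Laspeyres component (base-period weights):
ΣP(2013)Q(2005) = 8.15×65 + 3.34×103 + 2.25×249 = 529.75 + 344.02 + 560.25 = 1434.02
ΣP(2005)Q(2005) = 6.29×65 + 3.11×103 + 2.17×249 = 408.85 + 320.33 + 540.33 = 1269.51
L = 1434.02 / 1269.51 × 100 = 112.9585
Paasche component (current-period weights):
ΣP(2013)Q(2013) = 8.15×79 + 3.34×84 + 2.25×207 = 643.85 + 280.56 + 465.75 = 1390.16
ΣP(2005)Q(2013) = 6.29×79 + 3.11×84 + 2.17×207 = 496.91 + 261.24 + 449.19 = 1207.34
P = 1390.16 / 1207.34 × 100 = 115.1424
Fisher = √(L × P) = √(112.9585 × 115.1424) = 114.0452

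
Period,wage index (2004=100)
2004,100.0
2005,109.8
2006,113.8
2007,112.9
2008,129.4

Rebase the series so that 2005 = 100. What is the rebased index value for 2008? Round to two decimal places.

Rebased(2008) = 129.4 / 109.8 × 100 = 117.8506

117.85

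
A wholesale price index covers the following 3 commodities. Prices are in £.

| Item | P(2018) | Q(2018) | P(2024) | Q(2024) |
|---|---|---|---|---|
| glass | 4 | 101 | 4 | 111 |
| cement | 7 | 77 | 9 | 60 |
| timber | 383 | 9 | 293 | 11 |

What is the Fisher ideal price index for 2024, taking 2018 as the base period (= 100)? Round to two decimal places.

83.95

Laspeyres component (base-period weights):
ΣP(2024)Q(2018) = 4×101 + 9×77 + 293×9 = 404 + 693 + 2637 = 3734
ΣP(2018)Q(2018) = 4×101 + 7×77 + 383×9 = 404 + 539 + 3447 = 4390
L = 3734 / 4390 × 100 = 85.0569
Paasche component (current-period weights):
ΣP(2024)Q(2024) = 4×111 + 9×60 + 293×11 = 444 + 540 + 3223 = 4207
ΣP(2018)Q(2024) = 4×111 + 7×60 + 383×11 = 444 + 420 + 4213 = 5077
P = 4207 / 5077 × 100 = 82.8639
Fisher = √(L × P) = √(85.0569 × 82.8639) = 83.9533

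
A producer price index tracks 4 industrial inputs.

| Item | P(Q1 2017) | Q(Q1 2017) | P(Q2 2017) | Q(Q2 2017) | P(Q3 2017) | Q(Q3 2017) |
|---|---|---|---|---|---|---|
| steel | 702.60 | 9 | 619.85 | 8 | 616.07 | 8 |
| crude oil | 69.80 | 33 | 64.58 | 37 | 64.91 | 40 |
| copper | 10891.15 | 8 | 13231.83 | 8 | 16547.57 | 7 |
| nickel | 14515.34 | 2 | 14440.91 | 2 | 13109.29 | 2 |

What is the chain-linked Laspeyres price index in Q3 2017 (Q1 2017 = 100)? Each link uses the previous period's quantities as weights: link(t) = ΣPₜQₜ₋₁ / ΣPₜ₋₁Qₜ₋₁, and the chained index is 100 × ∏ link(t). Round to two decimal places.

Link Q1 2017→Q2 2017:
ΣP(Q2 2017)Q(Q1 2017) = 619.85×9 + 64.58×33 + 13231.83×8 + 14440.91×2 = 5578.65 + 2131.14 + 105854.64 + 28881.82 = 142446.25
ΣP(Q1 2017)Q(Q1 2017) = 702.60×9 + 69.80×33 + 10891.15×8 + 14515.34×2 = 6323.4 + 2303.4 + 87129.2 + 29030.68 = 124786.68
link = 142446.25/124786.68 = 1.141518
Link Q2 2017→Q3 2017:
ΣP(Q3 2017)Q(Q2 2017) = 616.07×8 + 64.91×37 + 16547.57×8 + 13109.29×2 = 4928.56 + 2401.67 + 132380.56 + 26218.58 = 165929.37
ΣP(Q2 2017)Q(Q2 2017) = 619.85×8 + 64.58×37 + 13231.83×8 + 14440.91×2 = 4958.8 + 2389.46 + 105854.64 + 28881.82 = 142084.72
link = 165929.37/142084.72 = 1.167820
Chained index = 100 × 1.141518 × 1.167820 = 133.3088

133.31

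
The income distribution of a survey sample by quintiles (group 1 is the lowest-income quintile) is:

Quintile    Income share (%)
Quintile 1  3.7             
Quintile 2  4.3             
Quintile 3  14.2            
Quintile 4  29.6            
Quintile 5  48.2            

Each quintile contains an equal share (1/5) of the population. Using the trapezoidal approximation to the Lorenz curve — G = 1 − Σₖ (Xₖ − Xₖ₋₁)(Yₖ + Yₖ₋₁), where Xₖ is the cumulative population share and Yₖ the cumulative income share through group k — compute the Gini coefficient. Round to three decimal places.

0.457

Cumulative income shares Yₖ: 0.0370, 0.0800, 0.2220, 0.5180, 1.0000
Σ (Xₖ−Xₖ₋₁)(Yₖ+Yₖ₋₁) = (1/5)(0.0370+0.0000) + (1/5)(0.0800+0.0370) + (1/5)(0.2220+0.0800) + (1/5)(0.5180+0.2220) + (1/5)(1.0000+0.5180)
  = 0.0074 + 0.0234 + 0.0604 + 0.1480 + 0.3036 = 0.5428
G = 1 − 0.5428 = 0.4572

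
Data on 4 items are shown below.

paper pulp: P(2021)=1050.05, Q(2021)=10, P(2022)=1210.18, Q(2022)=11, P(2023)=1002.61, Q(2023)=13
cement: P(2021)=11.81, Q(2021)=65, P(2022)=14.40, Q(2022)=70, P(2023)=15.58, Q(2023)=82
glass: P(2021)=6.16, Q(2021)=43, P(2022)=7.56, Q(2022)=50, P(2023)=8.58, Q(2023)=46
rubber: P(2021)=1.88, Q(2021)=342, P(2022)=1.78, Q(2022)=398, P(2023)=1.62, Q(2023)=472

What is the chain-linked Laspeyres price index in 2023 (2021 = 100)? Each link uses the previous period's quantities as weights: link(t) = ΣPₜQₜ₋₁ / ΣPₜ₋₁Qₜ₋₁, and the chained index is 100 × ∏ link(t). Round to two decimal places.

98.26

Link 2021→2022:
ΣP(2022)Q(2021) = 1210.18×10 + 14.40×65 + 7.56×43 + 1.78×342 = 12101.8 + 936 + 325.08 + 608.76 = 13971.64
ΣP(2021)Q(2021) = 1050.05×10 + 11.81×65 + 6.16×43 + 1.88×342 = 10500.5 + 767.65 + 264.88 + 642.96 = 12175.99
link = 13971.64/12175.99 = 1.147475
Link 2022→2023:
ΣP(2023)Q(2022) = 1002.61×11 + 15.58×70 + 8.58×50 + 1.62×398 = 11028.71 + 1090.6 + 429 + 644.76 = 13193.07
ΣP(2022)Q(2022) = 1210.18×11 + 14.40×70 + 7.56×50 + 1.78×398 = 13311.98 + 1008 + 378 + 708.44 = 15406.42
link = 13193.07/15406.42 = 0.856336
Chained index = 100 × 1.147475 × 0.856336 = 98.2624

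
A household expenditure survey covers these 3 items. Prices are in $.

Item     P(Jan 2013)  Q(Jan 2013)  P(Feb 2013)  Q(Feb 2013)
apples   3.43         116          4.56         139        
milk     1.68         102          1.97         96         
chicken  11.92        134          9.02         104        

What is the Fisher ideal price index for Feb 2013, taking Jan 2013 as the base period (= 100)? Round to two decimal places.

91.61

Laspeyres component (base-period weights):
ΣP(Feb 2013)Q(Jan 2013) = 4.56×116 + 1.97×102 + 9.02×134 = 528.96 + 200.94 + 1208.68 = 1938.58
ΣP(Jan 2013)Q(Jan 2013) = 3.43×116 + 1.68×102 + 11.92×134 = 397.88 + 171.36 + 1597.28 = 2166.52
L = 1938.58 / 2166.52 × 100 = 89.4790
Paasche component (current-period weights):
ΣP(Feb 2013)Q(Feb 2013) = 4.56×139 + 1.97×96 + 9.02×104 = 633.84 + 189.12 + 938.08 = 1761.04
ΣP(Jan 2013)Q(Feb 2013) = 3.43×139 + 1.68×96 + 11.92×104 = 476.77 + 161.28 + 1239.68 = 1877.73
P = 1761.04 / 1877.73 × 100 = 93.7856
Fisher = √(L × P) = √(89.4790 × 93.7856) = 91.6070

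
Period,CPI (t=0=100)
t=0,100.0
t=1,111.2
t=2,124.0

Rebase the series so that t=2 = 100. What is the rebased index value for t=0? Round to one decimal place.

Rebased(t=0) = 100.0 / 124.0 × 100 = 80.6452

80.6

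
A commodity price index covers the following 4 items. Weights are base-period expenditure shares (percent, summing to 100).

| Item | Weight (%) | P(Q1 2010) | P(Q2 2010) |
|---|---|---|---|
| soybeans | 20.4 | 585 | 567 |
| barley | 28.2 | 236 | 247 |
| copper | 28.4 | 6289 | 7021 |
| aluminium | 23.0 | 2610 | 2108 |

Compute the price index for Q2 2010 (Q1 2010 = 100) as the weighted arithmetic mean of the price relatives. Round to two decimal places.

soybeans: 20.4 × (567/585) = 20.4 × 0.969231 = 19.7723
barley: 28.2 × (247/236) = 28.2 × 1.046610 = 29.5144
copper: 28.4 × (7021/6289) = 28.4 × 1.116394 = 31.7056
aluminium: 23.0 × (2108/2610) = 23.0 × 0.807663 = 18.5762
Index = Σ wᵢ·(p₁ᵢ/p₀ᵢ) = 19.7723 + 29.5144 + 31.7056 + 18.5762 = 99.5685

99.57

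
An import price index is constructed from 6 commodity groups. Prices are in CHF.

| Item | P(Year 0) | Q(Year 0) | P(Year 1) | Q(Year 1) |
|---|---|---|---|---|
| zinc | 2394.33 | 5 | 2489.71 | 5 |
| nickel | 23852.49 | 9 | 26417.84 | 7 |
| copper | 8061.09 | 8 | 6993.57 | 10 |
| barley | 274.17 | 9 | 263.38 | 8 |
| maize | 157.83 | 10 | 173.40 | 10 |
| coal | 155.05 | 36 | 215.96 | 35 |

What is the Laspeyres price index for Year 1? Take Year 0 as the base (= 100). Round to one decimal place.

105.7

Laspeyres price index uses base-period quantities as weights.
ΣP(Year 1)·Q(Year 0) = 2489.71×5 + 26417.84×9 + 6993.57×8 + 263.38×9 + 173.40×10 + 215.96×36 = 12448.55 + 237760.56 + 55948.56 + 2370.42 + 1734 + 7774.56 = 318036.65
ΣP(Year 0)·Q(Year 0) = 2394.33×5 + 23852.49×9 + 8061.09×8 + 274.17×9 + 157.83×10 + 155.05×36 = 11971.65 + 214672.41 + 64488.72 + 2467.53 + 1578.3 + 5581.8 = 300760.41
Index = 318036.65 / 300760.41 × 100 = 105.7442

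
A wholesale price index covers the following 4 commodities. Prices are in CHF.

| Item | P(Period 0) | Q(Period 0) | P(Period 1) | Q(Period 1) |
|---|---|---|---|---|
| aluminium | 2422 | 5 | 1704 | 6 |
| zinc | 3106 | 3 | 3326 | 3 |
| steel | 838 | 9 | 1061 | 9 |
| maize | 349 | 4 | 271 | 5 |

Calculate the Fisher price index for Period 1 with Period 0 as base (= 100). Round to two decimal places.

Laspeyres component (base-period weights):
ΣP(Period 1)Q(Period 0) = 1704×5 + 3326×3 + 1061×9 + 271×4 = 8520 + 9978 + 9549 + 1084 = 29131
ΣP(Period 0)Q(Period 0) = 2422×5 + 3106×3 + 838×9 + 349×4 = 12110 + 9318 + 7542 + 1396 = 30366
L = 29131 / 30366 × 100 = 95.9330
Paasche component (current-period weights):
ΣP(Period 1)Q(Period 1) = 1704×6 + 3326×3 + 1061×9 + 271×5 = 10224 + 9978 + 9549 + 1355 = 31106
ΣP(Period 0)Q(Period 1) = 2422×6 + 3106×3 + 838×9 + 349×5 = 14532 + 9318 + 7542 + 1745 = 33137
P = 31106 / 33137 × 100 = 93.8709
Fisher = √(L × P) = √(95.9330 × 93.8709) = 94.8963

94.90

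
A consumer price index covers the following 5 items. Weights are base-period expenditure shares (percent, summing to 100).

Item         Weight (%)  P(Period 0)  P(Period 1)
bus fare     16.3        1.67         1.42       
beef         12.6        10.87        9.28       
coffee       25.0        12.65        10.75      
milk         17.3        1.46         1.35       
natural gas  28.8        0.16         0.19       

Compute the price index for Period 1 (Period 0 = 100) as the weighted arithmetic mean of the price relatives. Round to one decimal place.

96.1

bus fare: 16.3 × (1.42/1.67) = 16.3 × 0.850299 = 13.8599
beef: 12.6 × (9.28/10.87) = 12.6 × 0.853726 = 10.7569
coffee: 25.0 × (10.75/12.65) = 25.0 × 0.849802 = 21.2451
milk: 17.3 × (1.35/1.46) = 17.3 × 0.924658 = 15.9966
natural gas: 28.8 × (0.19/0.16) = 28.8 × 1.187500 = 34.2000
Index = Σ wᵢ·(p₁ᵢ/p₀ᵢ) = 13.8599 + 10.7569 + 21.2451 + 15.9966 + 34.2000 = 96.0585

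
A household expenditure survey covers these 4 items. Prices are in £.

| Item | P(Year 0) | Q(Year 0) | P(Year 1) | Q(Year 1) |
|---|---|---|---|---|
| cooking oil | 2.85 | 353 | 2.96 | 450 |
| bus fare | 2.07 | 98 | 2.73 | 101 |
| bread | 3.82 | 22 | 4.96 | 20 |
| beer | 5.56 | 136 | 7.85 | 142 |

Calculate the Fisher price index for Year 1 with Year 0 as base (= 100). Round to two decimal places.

120.58

Laspeyres component (base-period weights):
ΣP(Year 1)Q(Year 0) = 2.96×353 + 2.73×98 + 4.96×22 + 7.85×136 = 1044.88 + 267.54 + 109.12 + 1067.6 = 2489.14
ΣP(Year 0)Q(Year 0) = 2.85×353 + 2.07×98 + 3.82×22 + 5.56×136 = 1006.05 + 202.86 + 84.04 + 756.16 = 2049.11
L = 2489.14 / 2049.11 × 100 = 121.4742
Paasche component (current-period weights):
ΣP(Year 1)Q(Year 1) = 2.96×450 + 2.73×101 + 4.96×20 + 7.85×142 = 1332 + 275.73 + 99.2 + 1114.7 = 2821.63
ΣP(Year 0)Q(Year 1) = 2.85×450 + 2.07×101 + 3.82×20 + 5.56×142 = 1282.5 + 209.07 + 76.4 + 789.52 = 2357.49
P = 2821.63 / 2357.49 × 100 = 119.6879
Fisher = √(L × P) = √(121.4742 × 119.6879) = 120.5777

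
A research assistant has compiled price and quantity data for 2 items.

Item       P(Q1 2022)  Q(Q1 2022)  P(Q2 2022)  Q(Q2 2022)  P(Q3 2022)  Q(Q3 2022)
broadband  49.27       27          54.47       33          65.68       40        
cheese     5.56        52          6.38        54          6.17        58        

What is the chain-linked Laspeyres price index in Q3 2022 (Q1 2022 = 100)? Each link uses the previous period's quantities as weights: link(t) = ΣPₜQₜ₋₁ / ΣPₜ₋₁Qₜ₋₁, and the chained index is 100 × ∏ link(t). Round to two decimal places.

Link Q1 2022→Q2 2022:
ΣP(Q2 2022)Q(Q1 2022) = 54.47×27 + 6.38×52 = 1470.69 + 331.76 = 1802.45
ΣP(Q1 2022)Q(Q1 2022) = 49.27×27 + 5.56×52 = 1330.29 + 289.12 = 1619.41
link = 1802.45/1619.41 = 1.113029
Link Q2 2022→Q3 2022:
ΣP(Q3 2022)Q(Q2 2022) = 65.68×33 + 6.17×54 = 2167.44 + 333.18 = 2500.62
ΣP(Q2 2022)Q(Q2 2022) = 54.47×33 + 6.38×54 = 1797.51 + 344.52 = 2142.03
link = 2500.62/2142.03 = 1.167407
Chained index = 100 × 1.113029 × 1.167407 = 129.9357

129.94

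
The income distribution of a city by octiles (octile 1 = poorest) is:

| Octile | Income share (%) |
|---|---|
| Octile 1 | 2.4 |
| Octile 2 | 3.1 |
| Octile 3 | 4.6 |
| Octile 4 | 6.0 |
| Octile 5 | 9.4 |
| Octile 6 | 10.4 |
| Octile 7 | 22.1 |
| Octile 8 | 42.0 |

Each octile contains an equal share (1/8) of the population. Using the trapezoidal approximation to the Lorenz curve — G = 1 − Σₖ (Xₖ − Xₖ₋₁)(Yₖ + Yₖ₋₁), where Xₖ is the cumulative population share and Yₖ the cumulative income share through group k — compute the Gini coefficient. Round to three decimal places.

0.491

Cumulative income shares Yₖ: 0.0240, 0.0550, 0.1010, 0.1610, 0.2550, 0.3590, 0.5800, 1.0000
Σ (Xₖ−Xₖ₋₁)(Yₖ+Yₖ₋₁) = (1/8)(0.0240+0.0000) + (1/8)(0.0550+0.0240) + (1/8)(0.1010+0.0550) + (1/8)(0.1610+0.1010) + (1/8)(0.2550+0.1610) + (1/8)(0.3590+0.2550) + (1/8)(0.5800+0.3590) + (1/8)(1.0000+0.5800)
  = 0.0030 + 0.0099 + 0.0195 + 0.0328 + 0.0520 + 0.0767 + 0.1174 + 0.1975 = 0.5088
G = 1 − 0.5088 = 0.4912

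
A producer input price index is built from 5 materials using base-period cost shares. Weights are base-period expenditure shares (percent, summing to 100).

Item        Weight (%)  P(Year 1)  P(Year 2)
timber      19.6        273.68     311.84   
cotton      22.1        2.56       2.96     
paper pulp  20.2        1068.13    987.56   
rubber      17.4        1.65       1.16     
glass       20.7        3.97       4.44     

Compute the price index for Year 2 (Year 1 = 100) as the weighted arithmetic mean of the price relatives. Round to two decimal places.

timber: 19.6 × (311.84/273.68) = 19.6 × 1.139433 = 22.3329
cotton: 22.1 × (2.96/2.56) = 22.1 × 1.156250 = 25.5531
paper pulp: 20.2 × (987.56/1068.13) = 20.2 × 0.924569 = 18.6763
rubber: 17.4 × (1.16/1.65) = 17.4 × 0.703030 = 12.2327
glass: 20.7 × (4.44/3.97) = 20.7 × 1.118388 = 23.1506
Index = Σ wᵢ·(p₁ᵢ/p₀ᵢ) = 22.3329 + 25.5531 + 18.6763 + 12.2327 + 23.1506 = 101.9457

101.95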